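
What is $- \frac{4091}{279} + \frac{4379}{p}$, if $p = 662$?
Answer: $- \frac{1486501}{184698} \approx -8.0483$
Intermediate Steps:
$- \frac{4091}{279} + \frac{4379}{p} = - \frac{4091}{279} + \frac{4379}{662} = - \frac{1486501}{184698}$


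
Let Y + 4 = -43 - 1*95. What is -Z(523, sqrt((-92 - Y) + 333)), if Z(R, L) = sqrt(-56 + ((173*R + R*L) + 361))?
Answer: -sqrt(90784 + 523*sqrt(383)) ≈ -317.84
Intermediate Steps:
Y = -142 (Y = -4 + (-43 - 1*95) = -4 + (-43 - 95) = -4 - 138 = -142)
Z(R, L) = sqrt(305 + 173*R + L*R) (Z(R, L) = sqrt(-56 + ((173*R + L*R) + 361)) = sqrt(-56 + (361 + 173*R + L*R)) = sqrt(305 + 173*R + L*R))
-Z(523, sqrt((-92 - Y) + 333)) = -sqrt(305 + 173*523 + sqrt((-92 - 1*(-142)) + 333)*523) = -sqrt(305 + 90479 + sqrt((-92 + 142) + 333)*523) = -sqrt(305 + 90479 + sqrt(50 + 333)*523) = -sqrt(305 + 90479 + sqrt(383)*523) = -sqrt(305 + 90479 + 523*sqrt(383)) = -sqrt(90784 + 523*sqrt(383))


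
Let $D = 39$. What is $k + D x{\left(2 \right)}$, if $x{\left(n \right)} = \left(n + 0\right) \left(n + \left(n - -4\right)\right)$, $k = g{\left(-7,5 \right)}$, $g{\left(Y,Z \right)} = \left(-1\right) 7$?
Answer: $617$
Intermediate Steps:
$g{\left(Y,Z \right)} = -7$
$k = -7$
$x{\left(n \right)} = n \left(4 + 2 n\right)$ ($x{\left(n \right)} = n \left(n + \left(n + 4\right)\right) = n \left(n + \left(4 + n\right)\right) = n \left(4 + 2 n\right)$)
$k + D x{\left(2 \right)} = -7 + 39 \cdot 2 \cdot 2 \left(2 + 2\right) = -7 + 39 \cdot 2 \cdot 2 \cdot 4 = -7 + 39 \cdot 16 = -7 + 624 = 617$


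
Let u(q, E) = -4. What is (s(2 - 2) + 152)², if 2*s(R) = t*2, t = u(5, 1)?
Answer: 21904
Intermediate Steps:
t = -4
s(R) = -4 (s(R) = (-4*2)/2 = (½)*(-8) = -4)
(s(2 - 2) + 152)² = (-4 + 152)² = 148² = 21904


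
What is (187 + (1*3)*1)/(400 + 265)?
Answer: 2/7 ≈ 0.28571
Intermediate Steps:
(187 + (1*3)*1)/(400 + 265) = (187 + 3*1)/665 = (187 + 3)*(1/665) = 190*(1/665) = 2/7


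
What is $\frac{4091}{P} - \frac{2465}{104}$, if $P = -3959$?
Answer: $- \frac{10184399}{411736} \approx -24.735$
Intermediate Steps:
$\frac{4091}{P} - \frac{2465}{104} = \frac{4091}{-3959} - \frac{2465}{104} = 4091 \left(- \frac{1}{3959}\right) - \frac{2465}{104} = - \frac{4091}{3959} - \frac{2465}{104} = - \frac{10184399}{411736}$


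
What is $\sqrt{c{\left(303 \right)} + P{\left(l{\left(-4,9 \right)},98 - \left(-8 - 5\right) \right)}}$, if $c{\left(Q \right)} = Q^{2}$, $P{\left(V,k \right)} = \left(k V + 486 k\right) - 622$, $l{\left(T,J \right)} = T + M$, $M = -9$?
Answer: $\sqrt{143690} \approx 379.06$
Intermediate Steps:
$l{\left(T,J \right)} = -9 + T$ ($l{\left(T,J \right)} = T - 9 = -9 + T$)
$P{\left(V,k \right)} = -622 + 486 k + V k$ ($P{\left(V,k \right)} = \left(V k + 486 k\right) - 622 = \left(486 k + V k\right) - 622 = -622 + 486 k + V k$)
$\sqrt{c{\left(303 \right)} + P{\left(l{\left(-4,9 \right)},98 - \left(-8 - 5\right) \right)}} = \sqrt{303^{2} + \left(-622 + 486 \left(98 - \left(-8 - 5\right)\right) + \left(-9 - 4\right) \left(98 - \left(-8 - 5\right)\right)\right)} = \sqrt{91809 - \left(622 - 473 \left(98 - \left(-8 - 5\right)\right)\right)} = \sqrt{91809 - \left(622 - 473 \left(98 - -13\right)\right)} = \sqrt{91809 - \left(622 - 473 \left(98 + 13\right)\right)} = \sqrt{91809 - -51881} = \sqrt{91809 + 51881} = \sqrt{143690}$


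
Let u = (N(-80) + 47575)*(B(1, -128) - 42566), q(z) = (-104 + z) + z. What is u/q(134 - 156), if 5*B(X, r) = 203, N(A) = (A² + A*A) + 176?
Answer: 12874777477/740 ≈ 1.7398e+7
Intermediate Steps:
q(z) = -104 + 2*z
N(A) = 176 + 2*A² (N(A) = (A² + A²) + 176 = 2*A² + 176 = 176 + 2*A²)
B(X, r) = 203/5 (B(X, r) = (⅕)*203 = 203/5)
u = -12874777477/5 (u = ((176 + 2*(-80)²) + 47575)*(203/5 - 42566) = ((176 + 2*6400) + 47575)*(-212627/5) = ((176 + 12800) + 47575)*(-212627/5) = (12976 + 47575)*(-212627/5) = 60551*(-212627/5) = -12874777477/5 ≈ -2.5750e+9)
u/q(134 - 156) = -12874777477/(5*(-104 + 2*(134 - 156))) = -12874777477/(5*(-104 + 2*(-22))) = -12874777477/(5*(-104 - 44)) = -12874777477/5/(-148) = -12874777477/5*(-1/148) = 12874777477/740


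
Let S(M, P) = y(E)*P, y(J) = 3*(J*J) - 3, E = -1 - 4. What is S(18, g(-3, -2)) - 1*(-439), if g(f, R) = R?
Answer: 295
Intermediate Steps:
E = -5
y(J) = -3 + 3*J² (y(J) = 3*J² - 3 = -3 + 3*J²)
S(M, P) = 72*P (S(M, P) = (-3 + 3*(-5)²)*P = (-3 + 3*25)*P = (-3 + 75)*P = 72*P)
S(18, g(-3, -2)) - 1*(-439) = 72*(-2) - 1*(-439) = -144 + 439 = 295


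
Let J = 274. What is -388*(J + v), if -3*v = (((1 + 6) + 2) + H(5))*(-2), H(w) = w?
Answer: -329800/3 ≈ -1.0993e+5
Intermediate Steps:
v = 28/3 (v = -(((1 + 6) + 2) + 5)*(-2)/3 = -((7 + 2) + 5)*(-2)/3 = -(9 + 5)*(-2)/3 = -14*(-2)/3 = -⅓*(-28) = 28/3 ≈ 9.3333)
-388*(J + v) = -388*(274 + 28/3) = -388*850/3 = -329800/3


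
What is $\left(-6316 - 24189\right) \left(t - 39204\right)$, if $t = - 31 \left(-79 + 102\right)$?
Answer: $1217668085$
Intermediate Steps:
$t = -713$ ($t = \left(-31\right) 23 = -713$)
$\left(-6316 - 24189\right) \left(t - 39204\right) = \left(-6316 - 24189\right) \left(-713 - 39204\right) = \left(-30505\right) \left(-39917\right) = 1217668085$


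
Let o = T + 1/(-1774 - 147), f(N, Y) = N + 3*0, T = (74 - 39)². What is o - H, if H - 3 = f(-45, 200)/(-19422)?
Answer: 5065811233/4145518 ≈ 1222.0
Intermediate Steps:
T = 1225 (T = 35² = 1225)
f(N, Y) = N (f(N, Y) = N + 0 = N)
o = 2353224/1921 (o = 1225 + 1/(-1774 - 147) = 1225 + 1/(-1921) = 1225 - 1/1921 = 2353224/1921 ≈ 1225.0)
H = 6479/2158 (H = 3 - 45/(-19422) = 3 - 45*(-1/19422) = 3 + 5/2158 = 6479/2158 ≈ 3.0023)
o - H = 2353224/1921 - 1*6479/2158 = 2353224/1921 - 6479/2158 = 5065811233/4145518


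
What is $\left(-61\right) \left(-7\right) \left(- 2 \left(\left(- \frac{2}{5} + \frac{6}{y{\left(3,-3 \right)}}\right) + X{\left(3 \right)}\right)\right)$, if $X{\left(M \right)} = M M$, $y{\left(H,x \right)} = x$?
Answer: $- \frac{28182}{5} \approx -5636.4$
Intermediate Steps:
$X{\left(M \right)} = M^{2}$
$\left(-61\right) \left(-7\right) \left(- 2 \left(\left(- \frac{2}{5} + \frac{6}{y{\left(3,-3 \right)}}\right) + X{\left(3 \right)}\right)\right) = \left(-61\right) \left(-7\right) \left(- 2 \left(\left(- \frac{2}{5} + \frac{6}{-3}\right) + 3^{2}\right)\right) = 427 \left(- 2 \left(\left(\left(-2\right) \frac{1}{5} + 6 \left(- \frac{1}{3}\right)\right) + 9\right)\right) = 427 \left(- 2 \left(\left(- \frac{2}{5} - 2\right) + 9\right)\right) = 427 \left(- 2 \left(- \frac{12}{5} + 9\right)\right) = 427 \left(\left(-2\right) \frac{33}{5}\right) = 427 \left(- \frac{66}{5}\right) = - \frac{28182}{5}$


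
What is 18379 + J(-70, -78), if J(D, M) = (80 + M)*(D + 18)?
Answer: 18275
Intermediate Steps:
J(D, M) = (18 + D)*(80 + M) (J(D, M) = (80 + M)*(18 + D) = (18 + D)*(80 + M))
18379 + J(-70, -78) = 18379 + (1440 + 18*(-78) + 80*(-70) - 70*(-78)) = 18379 + (1440 - 1404 - 5600 + 5460) = 18379 - 104 = 18275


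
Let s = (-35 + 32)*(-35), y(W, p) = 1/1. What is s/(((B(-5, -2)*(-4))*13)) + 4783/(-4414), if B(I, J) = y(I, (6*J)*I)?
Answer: -356093/114764 ≈ -3.1028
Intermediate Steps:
y(W, p) = 1 (y(W, p) = 1*1 = 1)
s = 105 (s = -3*(-35) = 105)
B(I, J) = 1
s/(((B(-5, -2)*(-4))*13)) + 4783/(-4414) = 105/(((1*(-4))*13)) + 4783/(-4414) = 105/((-4*13)) + 4783*(-1/4414) = 105/(-52) - 4783/4414 = 105*(-1/52) - 4783/4414 = -105/52 - 4783/4414 = -356093/114764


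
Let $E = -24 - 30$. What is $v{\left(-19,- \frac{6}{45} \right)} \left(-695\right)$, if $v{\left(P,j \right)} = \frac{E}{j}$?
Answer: $-281475$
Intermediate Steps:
$E = -54$
$v{\left(P,j \right)} = - \frac{54}{j}$
$v{\left(-19,- \frac{6}{45} \right)} \left(-695\right) = - \frac{54}{\left(-6\right) \frac{1}{45}} \left(-695\right) = - \frac{54}{- \frac{2}{15}} \left(-695\right) = \left(-54\right) \left(- \frac{15}{2}\right) \left(-695\right) = 405 \left(-695\right) = -281475$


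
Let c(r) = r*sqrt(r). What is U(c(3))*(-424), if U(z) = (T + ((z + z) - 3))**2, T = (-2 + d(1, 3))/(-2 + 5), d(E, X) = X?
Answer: -439264/9 + 13568*sqrt(3) ≈ -25307.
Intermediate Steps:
T = 1/3 (T = (-2 + 3)/(-2 + 5) = 1/3 ≈ 0.33333)
c(r) = r**(3/2)
U(z) = (-8/3 + 2*z)**2 (U(z) = (1/3 + ((z + z) - 3))**2 = (1/3 + (2*z - 3))**2 = (1/3 + (-3 + 2*z))**2 = (-8/3 + 2*z)**2)
U(c(3))*(-424) = (4*(-4 + 3*3**(3/2))**2/9)*(-424) = (4*(-4 + 3*(3*sqrt(3)))**2/9)*(-424) = (4*(-4 + 9*sqrt(3))**2/9)*(-424) = -1696*(-4 + 9*sqrt(3))**2/9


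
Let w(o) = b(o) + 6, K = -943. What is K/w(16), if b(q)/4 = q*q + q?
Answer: -943/1094 ≈ -0.86197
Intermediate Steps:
b(q) = 4*q + 4*q**2 (b(q) = 4*(q*q + q) = 4*(q**2 + q) = 4*(q + q**2) = 4*q + 4*q**2)
w(o) = 6 + 4*o*(1 + o) (w(o) = 4*o*(1 + o) + 6 = 6 + 4*o*(1 + o))
K/w(16) = -943/(6 + 4*16*(1 + 16)) = -943/(6 + 4*16*17) = -943/(6 + 1088) = -943/1094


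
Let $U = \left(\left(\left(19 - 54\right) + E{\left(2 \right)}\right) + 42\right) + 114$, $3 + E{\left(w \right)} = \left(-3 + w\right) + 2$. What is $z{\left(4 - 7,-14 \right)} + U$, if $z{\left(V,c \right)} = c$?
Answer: $105$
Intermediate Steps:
$E{\left(w \right)} = -4 + w$ ($E{\left(w \right)} = -3 + \left(\left(-3 + w\right) + 2\right) = -3 + \left(-1 + w\right) = -4 + w$)
$U = 119$ ($U = \left(\left(\left(19 - 54\right) + \left(-4 + 2\right)\right) + 42\right) + 114 = \left(\left(-35 - 2\right) + 42\right) + 114 = \left(-37 + 42\right) + 114 = 5 + 114 = 119$)
$z{\left(4 - 7,-14 \right)} + U = -14 + 119 = 105$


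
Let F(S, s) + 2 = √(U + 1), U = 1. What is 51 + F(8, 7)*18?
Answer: 15 + 18*√2 ≈ 40.456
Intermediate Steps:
F(S, s) = -2 + √2 (F(S, s) = -2 + √(1 + 1) = -2 + √2)
51 + F(8, 7)*18 = 51 + (-2 + √2)*18 = 51 + (-36 + 18*√2) = 15 + 18*√2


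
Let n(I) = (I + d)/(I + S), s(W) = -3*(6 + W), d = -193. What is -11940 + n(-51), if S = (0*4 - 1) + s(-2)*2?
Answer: -226799/19 ≈ -11937.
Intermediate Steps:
s(W) = -18 - 3*W
S = -25 (S = (0*4 - 1) + (-18 - 3*(-2))*2 = (0 - 1) + (-18 + 6)*2 = -1 - 12*2 = -1 - 24 = -25)
n(I) = (-193 + I)/(-25 + I) (n(I) = (I - 193)/(I - 25) = (-193 + I)/(-25 + I))
-11940 + n(-51) = -11940 + (-193 - 51)/(-25 - 51) = -11940 - 244/(-76) = -11940 - 1/76*(-244) = -11940 + 61/19 = -226799/19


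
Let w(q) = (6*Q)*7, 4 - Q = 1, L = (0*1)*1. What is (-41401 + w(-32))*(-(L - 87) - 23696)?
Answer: 974461475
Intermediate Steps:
L = 0 (L = 0*1 = 0)
Q = 3 (Q = 4 - 1*1 = 4 - 1 = 3)
w(q) = 126 (w(q) = (6*3)*7 = 18*7 = 126)
(-41401 + w(-32))*(-(L - 87) - 23696) = (-41401 + 126)*(-(0 - 87) - 23696) = -41275*(-1*(-87) - 23696) = -41275*(87 - 23696) = -41275*(-23609) = 974461475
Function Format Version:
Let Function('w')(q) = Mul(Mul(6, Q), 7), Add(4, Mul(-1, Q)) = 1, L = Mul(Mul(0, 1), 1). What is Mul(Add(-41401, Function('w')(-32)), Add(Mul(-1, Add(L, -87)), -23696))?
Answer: 974461475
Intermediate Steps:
L = 0 (L = Mul(0, 1) = 0)
Q = 3 (Q = Add(4, Mul(-1, 1)) = Add(4, -1) = 3)
Function('w')(q) = 126 (Function('w')(q) = Mul(Mul(6, 3), 7) = Mul(18, 7) = 126)
Mul(Add(-41401, Function('w')(-32)), Add(Mul(-1, Add(L, -87)), -23696)) = Mul(Add(-41401, 126), Add(Mul(-1, Add(0, -87)), -23696)) = Mul(-41275, Add(Mul(-1, -87), -23696)) = Mul(-41275, Add(87, -23696)) = Mul(-41275, -23609) = 974461475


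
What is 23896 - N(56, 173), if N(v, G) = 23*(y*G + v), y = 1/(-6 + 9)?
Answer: 63845/3 ≈ 21282.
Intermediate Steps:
y = 1/3 ≈ 0.33333
N(v, G) = 23*v + 23*G/3 (N(v, G) = 23*(G/3 + v) = 23*(v + G/3) = 23*v + 23*G/3)
23896 - N(56, 173) = 23896 - (23*56 + (23/3)*173) = 23896 - (1288 + 3979/3) = 23896 - 1*7843/3 = 23896 - 7843/3 = 63845/3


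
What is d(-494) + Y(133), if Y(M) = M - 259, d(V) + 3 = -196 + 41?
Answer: -284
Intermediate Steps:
d(V) = -158 (d(V) = -3 + (-196 + 41) = -3 - 155 = -158)
Y(M) = -259 + M
d(-494) + Y(133) = -158 + (-259 + 133) = -158 - 126 = -284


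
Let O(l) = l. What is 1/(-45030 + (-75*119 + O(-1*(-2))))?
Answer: -1/53953 ≈ -1.8535e-5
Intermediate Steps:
1/(-45030 + (-75*119 + O(-1*(-2)))) = 1/(-45030 + (-75*119 - 1*(-2))) = 1/(-45030 + (-8925 + 2)) = 1/(-45030 - 8923) = 1/(-53953) = -1/53953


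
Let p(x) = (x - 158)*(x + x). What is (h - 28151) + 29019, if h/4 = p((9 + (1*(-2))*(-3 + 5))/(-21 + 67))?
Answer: 386542/529 ≈ 730.70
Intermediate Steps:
p(x) = 2*x*(-158 + x) (p(x) = (-158 + x)*(2*x) = 2*x*(-158 + x))
h = -72630/529 (h = 4*(2*((9 + (1*(-2))*(-3 + 5))/(-21 + 67))*(-158 + (9 + (1*(-2))*(-3 + 5))/(-21 + 67))) = 4*(2*((9 - 2*2)/46)*(-158 + (9 - 2*2)/46)) = 4*(2*((9 - 4)*(1/46))*(-158 + (9 - 4)*(1/46))) = 4*(2*(5*(1/46))*(-158 + 5*(1/46))) = 4*(2*(5/46)*(-158 + 5/46)) = 4*(2*(5/46)*(-7263/46)) = 4*(-36315/1058) = -72630/529 ≈ -137.30)
(h - 28151) + 29019 = (-72630/529 - 28151) + 29019 = -14964509/529 + 29019 = 386542/529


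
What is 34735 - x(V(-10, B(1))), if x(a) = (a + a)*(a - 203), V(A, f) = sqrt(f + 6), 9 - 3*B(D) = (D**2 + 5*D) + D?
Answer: 104165/3 + 812*sqrt(15)/3 ≈ 35770.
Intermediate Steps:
B(D) = 3 - 2*D - D**2/3 (B(D) = 3 - ((D**2 + 5*D) + D)/3 = 3 - (D**2 + 6*D)/3 = 3 + (-2*D - D**2/3) = 3 - 2*D - D**2/3)
V(A, f) = sqrt(6 + f)
x(a) = 2*a*(-203 + a) (x(a) = (2*a)*(-203 + a) = 2*a*(-203 + a))
34735 - x(V(-10, B(1))) = 34735 - 2*sqrt(6 + (3 - 2*1 - 1/3*1**2))*(-203 + sqrt(6 + (3 - 2*1 - 1/3*1**2))) = 34735 - 2*sqrt(6 + (3 - 2 - 1/3*1))*(-203 + sqrt(6 + (3 - 2 - 1/3*1))) = 34735 - 2*sqrt(6 + (3 - 2 - 1/3))*(-203 + sqrt(6 + (3 - 2 - 1/3))) = 34735 - 2*sqrt(6 + 2/3)*(-203 + sqrt(6 + 2/3)) = 34735 - 2*sqrt(20/3)*(-203 + sqrt(20/3)) = 34735 - 2*2*sqrt(15)/3*(-203 + 2*sqrt(15)/3) = 34735 - 4*sqrt(15)*(-203 + 2*sqrt(15)/3)/3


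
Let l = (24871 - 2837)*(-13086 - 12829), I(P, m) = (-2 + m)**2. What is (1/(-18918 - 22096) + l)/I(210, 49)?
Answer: -23419449665541/90599926 ≈ -2.5849e+5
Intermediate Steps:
l = -571011110 (l = 22034*(-25915) = -571011110)
(1/(-18918 - 22096) + l)/I(210, 49) = (1/(-18918 - 22096) - 571011110)/((-2 + 49)**2) = (1/(-41014) - 571011110)/(47**2) = (-1/41014 - 571011110)/2209 = -23419449665541/41014*1/2209 = -23419449665541/90599926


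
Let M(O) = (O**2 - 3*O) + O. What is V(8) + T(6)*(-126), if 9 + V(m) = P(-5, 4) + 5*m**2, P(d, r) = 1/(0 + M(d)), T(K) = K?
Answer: -15574/35 ≈ -444.97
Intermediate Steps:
M(O) = O**2 - 2*O
P(d, r) = 1/(d*(-2 + d)) (P(d, r) = 1/(0 + d*(-2 + d)) = 1/(d*(-2 + d)))
V(m) = -314/35 + 5*m**2 (V(m) = -9 + (1/((-5)*(-2 - 5)) + 5*m**2) = -9 + (-1/5/(-7) + 5*m**2) = -9 + (-1/5*(-1/7) + 5*m**2) = -9 + (1/35 + 5*m**2) = -314/35 + 5*m**2)
V(8) + T(6)*(-126) = (-314/35 + 5*8**2) + 6*(-126) = (-314/35 + 5*64) - 756 = (-314/35 + 320) - 756 = 10886/35 - 756 = -15574/35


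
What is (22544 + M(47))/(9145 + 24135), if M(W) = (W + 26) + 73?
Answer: 2269/3328 ≈ 0.68179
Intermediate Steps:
M(W) = 99 + W (M(W) = (26 + W) + 73 = 99 + W)
(22544 + M(47))/(9145 + 24135) = (22544 + (99 + 47))/(9145 + 24135) = (22544 + 146)/33280 = 22690*(1/33280) = 2269/3328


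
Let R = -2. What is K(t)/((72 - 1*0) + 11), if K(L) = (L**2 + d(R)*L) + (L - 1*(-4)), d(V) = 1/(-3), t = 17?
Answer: 11/3 ≈ 3.6667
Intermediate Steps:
d(V) = -1/3
K(L) = 4 + L**2 + 2*L/3 (K(L) = (L**2 - L/3) + (L - 1*(-4)) = (L**2 - L/3) + (L + 4) = (L**2 - L/3) + (4 + L) = 4 + L**2 + 2*L/3)
K(t)/((72 - 1*0) + 11) = (4 + 17**2 + (2/3)*17)/((72 - 1*0) + 11) = (4 + 289 + 34/3)/((72 + 0) + 11) = (913/3)/(72 + 11) = (913/3)/83 = (1/83)*(913/3) = 11/3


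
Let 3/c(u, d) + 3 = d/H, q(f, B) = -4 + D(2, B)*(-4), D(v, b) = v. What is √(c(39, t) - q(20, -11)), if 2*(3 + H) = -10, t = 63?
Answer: 2*√2465/29 ≈ 3.4241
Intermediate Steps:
H = -8 (H = -3 + (½)*(-10) = -3 - 5 = -8)
q(f, B) = -12 (q(f, B) = -4 + 2*(-4) = -4 - 8 = -12)
c(u, d) = 3/(-3 - d/8) (c(u, d) = 3/(-3 + d/(-8)) = 3/(-3 + d*(-⅛)) = 3/(-3 - d/8))
√(c(39, t) - q(20, -11)) = √(-24/(24 + 63) - 1*(-12)) = √(-24/87 + 12) = √(-24*1/87 + 12) = √(-8/29 + 12) = √(340/29) = 2*√2465/29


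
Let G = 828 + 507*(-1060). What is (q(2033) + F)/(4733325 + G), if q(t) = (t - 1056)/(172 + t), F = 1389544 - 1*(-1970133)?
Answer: 7408088762/9253796265 ≈ 0.80055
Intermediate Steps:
F = 3359677 (F = 1389544 + 1970133 = 3359677)
G = -536592 (G = 828 - 537420 = -536592)
q(t) = (-1056 + t)/(172 + t)
(q(2033) + F)/(4733325 + G) = ((-1056 + 2033)/(172 + 2033) + 3359677)/(4733325 - 536592) = (977/2205 + 3359677)/4196733 = ((1/2205)*977 + 3359677)*(1/4196733) = (977/2205 + 3359677)*(1/4196733) = (7408088762/2205)*(1/4196733) = 7408088762/9253796265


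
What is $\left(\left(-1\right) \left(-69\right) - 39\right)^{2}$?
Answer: $900$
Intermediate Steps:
$\left(\left(-1\right) \left(-69\right) - 39\right)^{2} = \left(69 - 39\right)^{2} = 30^{2} = 900$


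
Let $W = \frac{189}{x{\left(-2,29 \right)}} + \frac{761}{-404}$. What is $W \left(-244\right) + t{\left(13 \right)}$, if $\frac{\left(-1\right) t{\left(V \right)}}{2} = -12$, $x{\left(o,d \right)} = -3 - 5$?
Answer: $\frac{1262119}{202} \approx 6248.1$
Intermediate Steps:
$x{\left(o,d \right)} = -8$
$t{\left(V \right)} = 24$ ($t{\left(V \right)} = \left(-2\right) \left(-12\right) = 24$)
$W = - \frac{20611}{808}$ ($W = \frac{189}{-8} + \frac{761}{-404} = 189 \left(- \frac{1}{8}\right) + 761 \left(- \frac{1}{404}\right) = - \frac{189}{8} - \frac{761}{404} = - \frac{20611}{808} \approx -25.509$)
$W \left(-244\right) + t{\left(13 \right)} = \left(- \frac{20611}{808}\right) \left(-244\right) + 24 = \frac{1257271}{202} + 24 = \frac{1262119}{202}$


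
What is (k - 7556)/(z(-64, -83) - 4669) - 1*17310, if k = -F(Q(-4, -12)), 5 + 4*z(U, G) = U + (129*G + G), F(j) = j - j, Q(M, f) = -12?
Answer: -511220626/29535 ≈ -17309.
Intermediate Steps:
F(j) = 0
z(U, G) = -5/4 + U/4 + 65*G/2 (z(U, G) = -5/4 + (U + (129*G + G))/4 = -5/4 + (U + 130*G)/4 = -5/4 + (U/4 + 65*G/2) = -5/4 + U/4 + 65*G/2)
k = 0 (k = -1*0 = 0)
(k - 7556)/(z(-64, -83) - 4669) - 1*17310 = (0 - 7556)/((-5/4 + (¼)*(-64) + (65/2)*(-83)) - 4669) - 1*17310 = -7556/((-5/4 - 16 - 5395/2) - 4669) - 17310 = -7556/(-10859/4 - 4669) - 17310 = -7556/(-29535/4) - 17310 = -7556*(-4/29535) - 17310 = 30224/29535 - 17310 = -511220626/29535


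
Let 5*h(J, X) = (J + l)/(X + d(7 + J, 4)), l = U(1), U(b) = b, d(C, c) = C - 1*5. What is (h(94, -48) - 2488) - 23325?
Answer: -1239005/48 ≈ -25813.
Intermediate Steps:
d(C, c) = -5 + C (d(C, c) = C - 5 = -5 + C)
l = 1
h(J, X) = (1 + J)/(5*(2 + J + X)) (h(J, X) = ((J + 1)/(X + (-5 + (7 + J))))/5 = ((1 + J)/(X + (2 + J)))/5 = ((1 + J)/(2 + J + X))/5 = (1 + J)/(5*(2 + J + X)))
(h(94, -48) - 2488) - 23325 = ((1 + 94)/(5*(2 + 94 - 48)) - 2488) - 23325 = ((1/5)*95/48 - 2488) - 23325 = ((1/5)*(1/48)*95 - 2488) - 23325 = (19/48 - 2488) - 23325 = -119405/48 - 23325 = -1239005/48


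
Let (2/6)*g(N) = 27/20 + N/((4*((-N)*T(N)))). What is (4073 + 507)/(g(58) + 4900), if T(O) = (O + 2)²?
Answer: 21984000/23539439 ≈ 0.93392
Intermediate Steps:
T(O) = (2 + O)²
g(N) = 81/20 - 3/(4*(2 + N)²) (g(N) = 3*(27/20 + N/((4*((-N)*(2 + N)²)))) = 3*(27*(1/20) + N/((4*(-N*(2 + N)²)))) = 3*(27/20 + N/((-4*N*(2 + N)²))) = 3*(27/20 + N*(-1/(4*N*(2 + N)²))) = 3*(27/20 - 1/(4*(2 + N)²)) = 81/20 - 3/(4*(2 + N)²))
(4073 + 507)/(g(58) + 4900) = (4073 + 507)/((81/20 - 3/(4*(2 + 58)²)) + 4900) = 4580/((81/20 - ¾/60²) + 4900) = 4580/((81/20 - ¾*1/3600) + 4900) = 4580/((81/20 - 1/4800) + 4900) = 4580/(19439/4800 + 4900) = 4580/(23539439/4800) = 4580*(4800/23539439) = 21984000/23539439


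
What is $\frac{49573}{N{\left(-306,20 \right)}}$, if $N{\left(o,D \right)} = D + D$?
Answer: $\frac{49573}{40} \approx 1239.3$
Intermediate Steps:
$N{\left(o,D \right)} = 2 D$
$\frac{49573}{N{\left(-306,20 \right)}} = \frac{49573}{2 \cdot 20} = \frac{49573}{40}$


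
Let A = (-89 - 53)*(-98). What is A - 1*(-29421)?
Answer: 43337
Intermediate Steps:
A = 13916 (A = -142*(-98) = 13916)
A - 1*(-29421) = 13916 - 1*(-29421) = 13916 + 29421 = 43337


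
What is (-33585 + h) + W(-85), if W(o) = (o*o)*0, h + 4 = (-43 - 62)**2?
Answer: -22564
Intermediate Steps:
h = 11021 (h = -4 + (-43 - 62)**2 = -4 + (-105)**2 = -4 + 11025 = 11021)
W(o) = 0 (W(o) = o**2*0 = 0)
(-33585 + h) + W(-85) = (-33585 + 11021) + 0 = -22564 + 0 = -22564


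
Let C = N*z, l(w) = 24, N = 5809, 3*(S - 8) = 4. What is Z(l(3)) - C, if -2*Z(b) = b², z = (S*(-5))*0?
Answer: -288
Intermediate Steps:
S = 28/3 (S = 8 + (⅓)*4 = 8 + 4/3 = 28/3 ≈ 9.3333)
z = 0 (z = ((28/3)*(-5))*0 = -140/3*0 = 0)
Z(b) = -b²/2
C = 0 (C = 5809*0 = 0)
Z(l(3)) - C = -½*24² - 1*0 = -½*576 + 0 = -288 + 0 = -288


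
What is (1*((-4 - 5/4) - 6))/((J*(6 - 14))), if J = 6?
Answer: 15/64 ≈ 0.23438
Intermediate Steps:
(1*((-4 - 5/4) - 6))/((J*(6 - 14))) = (1*((-4 - 5/4) - 6))/((6*(6 - 14))) = (1*((-4 - 5*¼) - 6))/((6*(-8))) = (1*((-4 - 5/4) - 6))/(-48) = (1*(-21/4 - 6))*(-1/48) = (1*(-45/4))*(-1/48) = -45/4*(-1/48) = 15/64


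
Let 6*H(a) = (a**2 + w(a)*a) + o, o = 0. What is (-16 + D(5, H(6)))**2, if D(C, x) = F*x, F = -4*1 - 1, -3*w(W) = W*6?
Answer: 196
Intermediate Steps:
w(W) = -2*W (w(W) = -W*6/3 = -2*W)
F = -5 (F = -4 - 1 = -5)
H(a) = -a**2/6 (H(a) = ((a**2 + (-2*a)*a) + 0)/6 = ((a**2 - 2*a**2) + 0)/6 = (-a**2 + 0)/6 = (-a**2)/6 = -a**2/6)
D(C, x) = -5*x
(-16 + D(5, H(6)))**2 = (-16 - (-5)*6**2/6)**2 = (-16 - (-5)*36/6)**2 = (-16 - 5*(-6))**2 = (-16 + 30)**2 = 14**2 = 196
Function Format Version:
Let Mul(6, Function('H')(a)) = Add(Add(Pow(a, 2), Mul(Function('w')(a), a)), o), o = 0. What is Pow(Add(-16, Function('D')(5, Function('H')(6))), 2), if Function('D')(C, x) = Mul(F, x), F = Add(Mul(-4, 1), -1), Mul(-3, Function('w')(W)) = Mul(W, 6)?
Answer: 196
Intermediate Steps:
Function('w')(W) = Mul(-2, W) (Function('w')(W) = Mul(Rational(-1, 3), Mul(W, 6)) = Mul(Rational(-1, 3), Mul(6, W)) = Mul(-2, W))
F = -5 (F = Add(-4, -1) = -5)
Function('H')(a) = Mul(Rational(-1, 6), Pow(a, 2)) (Function('H')(a) = Mul(Rational(1, 6), Add(Add(Pow(a, 2), Mul(Mul(-2, a), a)), 0)) = Mul(Rational(1, 6), Add(Add(Pow(a, 2), Mul(-2, Pow(a, 2))), 0)) = Mul(Rational(1, 6), Add(Mul(-1, Pow(a, 2)), 0)) = Mul(Rational(1, 6), Mul(-1, Pow(a, 2))) = Mul(Rational(-1, 6), Pow(a, 2)))
Function('D')(C, x) = Mul(-5, x)
Pow(Add(-16, Function('D')(5, Function('H')(6))), 2) = Pow(Add(-16, Mul(-5, Mul(Rational(-1, 6), Pow(6, 2)))), 2) = Pow(Add(-16, Mul(-5, Mul(Rational(-1, 6), 36))), 2) = Pow(Add(-16, Mul(-5, -6)), 2) = Pow(Add(-16, 30), 2) = Pow(14, 2) = 196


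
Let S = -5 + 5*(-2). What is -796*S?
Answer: 11940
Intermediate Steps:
S = -15 (S = -5 - 10 = -15)
-796*S = -796*(-15) = 11940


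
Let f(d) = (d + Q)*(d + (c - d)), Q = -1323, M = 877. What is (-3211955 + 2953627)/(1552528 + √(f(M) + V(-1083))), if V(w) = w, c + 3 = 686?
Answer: -401061453184/2410343496485 + 258328*I*√305701/2410343496485 ≈ -0.16639 + 5.9257e-5*I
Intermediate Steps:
c = 683 (c = -3 + 686 = 683)
f(d) = -903609 + 683*d (f(d) = (d - 1323)*(d + (683 - d)) = (-1323 + d)*683 = -903609 + 683*d)
(-3211955 + 2953627)/(1552528 + √(f(M) + V(-1083))) = (-3211955 + 2953627)/(1552528 + √((-903609 + 683*877) - 1083)) = -258328/(1552528 + √((-903609 + 598991) - 1083)) = -258328/(1552528 + √(-304618 - 1083)) = -258328/(1552528 + √(-305701)) = -258328/(1552528 + I*√305701)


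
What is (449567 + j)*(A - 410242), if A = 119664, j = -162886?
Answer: -83303191618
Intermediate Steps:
(449567 + j)*(A - 410242) = (449567 - 162886)*(119664 - 410242) = 286681*(-290578) = -83303191618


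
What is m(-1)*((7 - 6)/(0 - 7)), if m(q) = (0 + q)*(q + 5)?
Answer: 4/7 ≈ 0.57143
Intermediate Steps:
m(q) = q*(5 + q)
m(-1)*((7 - 6)/(0 - 7)) = (-(5 - 1))*((7 - 6)/(0 - 7)) = (-1*4)*(1/(-7)) = -4*(-1)/7 = -4*(-1/7) = 4/7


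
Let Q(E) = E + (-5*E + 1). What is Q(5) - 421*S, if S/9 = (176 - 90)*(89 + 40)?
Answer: -42035185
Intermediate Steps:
Q(E) = 1 - 4*E (Q(E) = E + (1 - 5*E) = 1 - 4*E)
S = 99846 (S = 9*((176 - 90)*(89 + 40)) = 9*(86*129) = 9*11094 = 99846)
Q(5) - 421*S = (1 - 4*5) - 421*99846 = (1 - 20) - 42035166 = -19 - 42035166 = -42035185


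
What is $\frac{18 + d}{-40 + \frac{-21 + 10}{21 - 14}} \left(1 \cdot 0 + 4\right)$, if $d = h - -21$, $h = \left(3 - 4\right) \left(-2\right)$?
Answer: $- \frac{1148}{291} \approx -3.945$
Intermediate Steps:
$h = 2$ ($h = \left(-1\right) \left(-2\right) = 2$)
$d = 23$ ($d = 2 - -21 = 2 + 21 = 23$)
$\frac{18 + d}{-40 + \frac{-21 + 10}{21 - 14}} \left(1 \cdot 0 + 4\right) = \frac{18 + 23}{-40 + \frac{-21 + 10}{21 - 14}} \left(1 \cdot 0 + 4\right) = \frac{41}{-40 - \frac{11}{7}} \left(0 + 4\right) = \frac{41}{-40 - \frac{11}{7}} \cdot 4 = \frac{41}{- \frac{291}{7}} \cdot 4 = 41 \left(- \frac{7}{291}\right) 4 = \left(- \frac{287}{291}\right) 4 = - \frac{1148}{291}$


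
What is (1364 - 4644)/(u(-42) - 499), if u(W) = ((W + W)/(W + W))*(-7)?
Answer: 1640/253 ≈ 6.4822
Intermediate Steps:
u(W) = -7 (u(W) = ((2*W)/((2*W)))*(-7) = ((2*W)*(1/(2*W)))*(-7) = 1*(-7) = -7)
(1364 - 4644)/(u(-42) - 499) = (1364 - 4644)/(-7 - 499) = -3280/(-506) = -3280*(-1/506) = 1640/253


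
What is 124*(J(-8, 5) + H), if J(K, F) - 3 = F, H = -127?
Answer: -14756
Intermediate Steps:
J(K, F) = 3 + F
124*(J(-8, 5) + H) = 124*((3 + 5) - 127) = 124*(8 - 127) = 124*(-119) = -14756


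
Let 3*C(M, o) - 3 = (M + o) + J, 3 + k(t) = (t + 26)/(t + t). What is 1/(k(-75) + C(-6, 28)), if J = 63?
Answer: 50/1333 ≈ 0.037509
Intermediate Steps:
k(t) = -3 + (26 + t)/(2*t) (k(t) = -3 + (t + 26)/(t + t) = -3 + (26 + t)/((2*t)) = -3 + (26 + t)*(1/(2*t)) = -3 + (26 + t)/(2*t))
C(M, o) = 22 + M/3 + o/3 (C(M, o) = 1 + ((M + o) + 63)/3 = 1 + (63 + M + o)/3 = 1 + (21 + M/3 + o/3) = 22 + M/3 + o/3)
1/(k(-75) + C(-6, 28)) = 1/((-5/2 + 13/(-75)) + (22 + (1/3)*(-6) + (1/3)*28)) = 1/((-5/2 + 13*(-1/75)) + (22 - 2 + 28/3)) = 1/((-5/2 - 13/75) + 88/3) = 1/(-401/150 + 88/3) = 1/(1333/50) = 50/1333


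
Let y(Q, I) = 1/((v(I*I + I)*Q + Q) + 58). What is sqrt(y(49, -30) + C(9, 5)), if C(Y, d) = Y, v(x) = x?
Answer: sqrt(16438103258)/42737 ≈ 3.0000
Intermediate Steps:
y(Q, I) = 1/(58 + Q + Q*(I + I**2)) (y(Q, I) = 1/(((I*I + I)*Q + Q) + 58) = 1/(((I**2 + I)*Q + Q) + 58) = 1/(((I + I**2)*Q + Q) + 58) = 1/((Q*(I + I**2) + Q) + 58) = 1/((Q + Q*(I + I**2)) + 58) = 1/(58 + Q + Q*(I + I**2)))
sqrt(y(49, -30) + C(9, 5)) = sqrt(1/(58 + 49 - 30*49*(1 - 30)) + 9) = sqrt(1/(58 + 49 - 30*49*(-29)) + 9) = sqrt(1/(58 + 49 + 42630) + 9) = sqrt(1/42737 + 9) = sqrt(384634/42737) = sqrt(16438103258)/42737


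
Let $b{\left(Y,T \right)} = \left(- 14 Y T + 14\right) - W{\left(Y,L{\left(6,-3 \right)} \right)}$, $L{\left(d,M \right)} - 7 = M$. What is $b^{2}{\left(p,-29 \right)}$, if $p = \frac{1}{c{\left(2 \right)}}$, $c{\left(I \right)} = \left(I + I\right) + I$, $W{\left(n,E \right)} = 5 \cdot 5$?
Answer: $\frac{28900}{9} \approx 3211.1$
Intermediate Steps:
$L{\left(d,M \right)} = 7 + M$
$W{\left(n,E \right)} = 25$
$c{\left(I \right)} = 3 I$ ($c{\left(I \right)} = 2 I + I = 3 I$)
$p = \frac{1}{6}$ ($p = \frac{1}{3 \cdot 2} = \frac{1}{6} \approx 0.16667$)
$b{\left(Y,T \right)} = -11 - 14 T Y$ ($b{\left(Y,T \right)} = \left(- 14 Y T + 14\right) - 25 = \left(- 14 T Y + 14\right) - 25 = \left(14 - 14 T Y\right) - 25 = -11 - 14 T Y$)
$b^{2}{\left(p,-29 \right)} = \left(-11 - \left(-406\right) \frac{1}{6}\right)^{2} = \left(-11 + \frac{203}{3}\right)^{2} = \left(\frac{170}{3}\right)^{2} = \frac{28900}{9}$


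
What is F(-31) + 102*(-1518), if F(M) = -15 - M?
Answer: -154820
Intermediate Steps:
F(-31) + 102*(-1518) = (-15 - 1*(-31)) + 102*(-1518) = (-15 + 31) - 154836 = 16 - 154836 = -154820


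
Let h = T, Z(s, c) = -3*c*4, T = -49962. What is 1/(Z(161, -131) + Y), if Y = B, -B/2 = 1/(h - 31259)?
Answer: 81221/127679414 ≈ 0.00063613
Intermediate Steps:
Z(s, c) = -12*c
h = -49962
B = 2/81221 (B = -2/(-49962 - 31259) = -2/(-81221) = -2*(-1/81221) = 2/81221 ≈ 2.4624e-5)
Y = 2/81221 ≈ 2.4624e-5
1/(Z(161, -131) + Y) = 1/(-12*(-131) + 2/81221) = 1/(1572 + 2/81221) = 1/(127679414/81221) = 81221/127679414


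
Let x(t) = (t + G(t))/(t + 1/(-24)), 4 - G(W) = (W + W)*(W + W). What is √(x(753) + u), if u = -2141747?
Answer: I*√700394457850043/18071 ≈ 1464.5*I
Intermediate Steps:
G(W) = 4 - 4*W² (G(W) = 4 - (W + W)*(W + W) = 4 - 2*W*2*W = 4 - 4*W²)
x(t) = (4 + t - 4*t²)/(-1/24 + t) (x(t) = (t + (4 - 4*t²))/(t + 1/(-24)) = (4 + t - 4*t²)/(t - 1/24) = (4 + t - 4*t²)/(-1/24 + t))
√(x(753) + u) = √(24*(4 + 753 - 4*753²)/(-1 + 24*753) - 2141747) = √(24*(4 + 753 - 4*567009)/(-1 + 18072) - 2141747) = √(24*(4 + 753 - 2268036)/18071 - 2141747) = √(24*(1/18071)*(-2267279) - 2141747) = √(-54414696/18071 - 2141747) = √(-38757924733/18071) = I*√700394457850043/18071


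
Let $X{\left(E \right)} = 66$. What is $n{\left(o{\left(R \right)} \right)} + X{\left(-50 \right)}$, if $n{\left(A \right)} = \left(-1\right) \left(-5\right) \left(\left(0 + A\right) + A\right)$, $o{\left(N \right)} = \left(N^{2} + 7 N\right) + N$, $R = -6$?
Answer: $-54$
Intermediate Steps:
$o{\left(N \right)} = N^{2} + 8 N$
$n{\left(A \right)} = 10 A$ ($n{\left(A \right)} = 5 \left(A + A\right) = 5 \cdot 2 A = 10 A$)
$n{\left(o{\left(R \right)} \right)} + X{\left(-50 \right)} = 10 \left(- 6 \left(8 - 6\right)\right) + 66 = 10 \left(\left(-6\right) 2\right) + 66 = 10 \left(-12\right) + 66 = -120 + 66 = -54$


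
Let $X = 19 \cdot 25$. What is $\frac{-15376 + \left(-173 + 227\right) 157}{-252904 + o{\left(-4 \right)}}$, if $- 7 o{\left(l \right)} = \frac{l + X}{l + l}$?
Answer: $\frac{386288}{14162153} \approx 0.027276$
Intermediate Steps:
$X = 475$
$o{\left(l \right)} = - \frac{475 + l}{14 l}$ ($o{\left(l \right)} = - \frac{\left(l + 475\right) \frac{1}{l + l}}{7} = - \frac{\left(475 + l\right) \frac{1}{2 l}}{7} = - \frac{\frac{1}{2} \frac{1}{l} \left(475 + l\right)}{7} = - \frac{475 + l}{14 l}$)
$\frac{-15376 + \left(-173 + 227\right) 157}{-252904 + o{\left(-4 \right)}} = \frac{-15376 + \left(-173 + 227\right) 157}{-252904 + \frac{-475 - -4}{14 \left(-4\right)}} = \frac{-15376 + 54 \cdot 157}{-252904 + \frac{1}{14} \left(- \frac{1}{4}\right) \left(-475 + 4\right)} = \frac{-15376 + 8478}{-252904 + \frac{1}{14} \left(- \frac{1}{4}\right) \left(-471\right)} = - \frac{6898}{-252904 + \frac{471}{56}} = - \frac{6898}{- \frac{14162153}{56}} = \left(-6898\right) \left(- \frac{56}{14162153}\right) = \frac{386288}{14162153}$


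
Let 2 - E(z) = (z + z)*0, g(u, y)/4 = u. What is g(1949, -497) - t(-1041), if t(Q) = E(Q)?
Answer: 7794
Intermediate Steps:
g(u, y) = 4*u
E(z) = 2 (E(z) = 2 - (z + z)*0 = 2 - 2*z*0 = 2 - 1*0 = 2 + 0 = 2)
t(Q) = 2
g(1949, -497) - t(-1041) = 4*1949 - 1*2 = 7796 - 2 = 7794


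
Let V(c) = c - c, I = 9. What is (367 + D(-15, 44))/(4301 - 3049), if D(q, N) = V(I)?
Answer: 367/1252 ≈ 0.29313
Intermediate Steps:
V(c) = 0
D(q, N) = 0
(367 + D(-15, 44))/(4301 - 3049) = (367 + 0)/(4301 - 3049) = 367/1252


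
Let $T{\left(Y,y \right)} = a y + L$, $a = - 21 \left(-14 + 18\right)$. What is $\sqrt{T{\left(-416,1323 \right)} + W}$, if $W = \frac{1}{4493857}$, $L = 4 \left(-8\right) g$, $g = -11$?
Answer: $\frac{i \sqrt{2237174486579326363}}{4493857} \approx 332.84 i$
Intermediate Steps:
$a = -84$ ($a = \left(-21\right) 4 = -84$)
$L = 352$ ($L = 4 \left(-8\right) \left(-11\right) = \left(-32\right) \left(-11\right) = 352$)
$T{\left(Y,y \right)} = 352 - 84 y$ ($T{\left(Y,y \right)} = - 84 y + 352 = 352 - 84 y$)
$W = \frac{1}{4493857} \approx 2.2253 \cdot 10^{-7}$
$\sqrt{T{\left(-416,1323 \right)} + W} = \sqrt{\left(352 - 111132\right) + \frac{1}{4493857}} = \sqrt{-110780 + \frac{1}{4493857}} = \sqrt{- \frac{497829478459}{4493857}} = \frac{i \sqrt{2237174486579326363}}{4493857}$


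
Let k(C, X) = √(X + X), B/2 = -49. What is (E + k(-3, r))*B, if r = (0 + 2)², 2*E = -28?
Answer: 1372 - 196*√2 ≈ 1094.8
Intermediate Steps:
E = -14 (E = (½)*(-28) = -14)
B = -98 (B = 2*(-49) = -98)
r = 4 (r = 2² = 4)
k(C, X) = √2*√X (k(C, X) = √(2*X) = √2*√X)
(E + k(-3, r))*B = (-14 + √2*√4)*(-98) = (-14 + √2*2)*(-98) = (-14 + 2*√2)*(-98) = 1372 - 196*√2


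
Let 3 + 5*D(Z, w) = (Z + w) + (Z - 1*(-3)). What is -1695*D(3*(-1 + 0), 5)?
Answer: 339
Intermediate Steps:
D(Z, w) = w/5 + 2*Z/5 (D(Z, w) = -3/5 + ((Z + w) + (Z - 1*(-3)))/5 = -3/5 + ((Z + w) + (Z + 3))/5 = -3/5 + ((Z + w) + (3 + Z))/5 = -3/5 + (3 + w + 2*Z)/5 = -3/5 + (3/5 + w/5 + 2*Z/5) = w/5 + 2*Z/5)
-1695*D(3*(-1 + 0), 5) = -1695*((1/5)*5 + 2*(3*(-1 + 0))/5) = -1695*(1 + 2*(3*(-1))/5) = -1695*(1 + (2/5)*(-3)) = -1695*(1 - 6/5) = -1695*(-1/5) = 339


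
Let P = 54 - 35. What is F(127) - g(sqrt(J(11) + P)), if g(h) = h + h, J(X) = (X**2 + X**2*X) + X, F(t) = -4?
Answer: -4 - 2*sqrt(1482) ≈ -80.994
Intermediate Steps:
P = 19
J(X) = X + X**2 + X**3 (J(X) = (X**2 + X**3) + X = X + X**2 + X**3)
g(h) = 2*h
F(127) - g(sqrt(J(11) + P)) = -4 - 2*sqrt(11*(1 + 11 + 11**2) + 19) = -4 - 2*sqrt(11*(1 + 11 + 121) + 19) = -4 - 2*sqrt(11*133 + 19) = -4 - 2*sqrt(1463 + 19) = -4 - 2*sqrt(1482)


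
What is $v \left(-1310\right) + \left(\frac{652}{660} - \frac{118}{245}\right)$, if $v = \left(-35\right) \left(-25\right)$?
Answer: $- \frac{9267427157}{8085} \approx -1.1463 \cdot 10^{6}$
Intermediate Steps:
$v = 875$
$v \left(-1310\right) + \left(\frac{652}{660} - \frac{118}{245}\right) = 875 \left(-1310\right) + \left(\frac{652}{660} - \frac{118}{245}\right) = -1146250 + \left(652 \cdot \frac{1}{660} - \frac{118}{245}\right) = -1146250 + \left(\frac{163}{165} - \frac{118}{245}\right) = -1146250 + \frac{4093}{8085} = - \frac{9267427157}{8085}$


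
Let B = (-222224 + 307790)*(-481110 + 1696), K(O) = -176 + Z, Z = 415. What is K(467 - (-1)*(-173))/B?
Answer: -239/41021538324 ≈ -5.8262e-9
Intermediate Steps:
K(O) = 239 (K(O) = -176 + 415 = 239)
B = -41021538324 (B = 85566*(-479414) = -41021538324)
K(467 - (-1)*(-173))/B = 239/(-41021538324) = 239*(-1/41021538324) = -239/41021538324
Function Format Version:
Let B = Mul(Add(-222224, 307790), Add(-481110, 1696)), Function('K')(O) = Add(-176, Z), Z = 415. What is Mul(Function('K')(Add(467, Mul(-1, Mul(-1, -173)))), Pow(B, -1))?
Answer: Rational(-239, 41021538324) ≈ -5.8262e-9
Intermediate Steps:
Function('K')(O) = 239 (Function('K')(O) = Add(-176, 415) = 239)
B = -41021538324 (B = Mul(85566, -479414) = -41021538324)
Mul(Function('K')(Add(467, Mul(-1, Mul(-1, -173)))), Pow(B, -1)) = Mul(239, Pow(-41021538324, -1)) = Mul(239, Rational(-1, 41021538324)) = Rational(-239, 41021538324)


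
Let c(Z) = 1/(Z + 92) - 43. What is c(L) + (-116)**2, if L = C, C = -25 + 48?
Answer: 1542496/115 ≈ 13413.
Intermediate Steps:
C = 23
L = 23
c(Z) = -43 + 1/(92 + Z) (c(Z) = 1/(92 + Z) - 43 = -43 + 1/(92 + Z))
c(L) + (-116)**2 = (-3955 - 43*23)/(92 + 23) + (-116)**2 = (-3955 - 989)/115 + 13456 = (1/115)*(-4944) + 13456 = -4944/115 + 13456 = 1542496/115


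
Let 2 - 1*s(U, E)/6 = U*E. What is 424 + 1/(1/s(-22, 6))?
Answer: 1228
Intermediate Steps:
s(U, E) = 12 - 6*E*U (s(U, E) = 12 - 6*U*E = 12 - 6*E*U)
424 + 1/(1/s(-22, 6)) = 424 + 1/(1/(12 - 6*6*(-22))) = 424 + 1/(1/(12 + 792)) = 424 + 1/(1/804) = 424 + 804 = 1228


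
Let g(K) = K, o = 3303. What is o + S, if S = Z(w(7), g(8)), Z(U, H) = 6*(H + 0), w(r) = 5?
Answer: 3351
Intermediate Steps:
Z(U, H) = 6*H
S = 48 (S = 6*8 = 48)
o + S = 3303 + 48 = 3351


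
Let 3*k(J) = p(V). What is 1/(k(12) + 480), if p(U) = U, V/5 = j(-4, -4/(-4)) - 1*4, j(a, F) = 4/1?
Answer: 1/480 ≈ 0.0020833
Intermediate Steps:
j(a, F) = 4 (j(a, F) = 4*1 = 4)
V = 0 (V = 5*(4 - 1*4) = 5*(4 - 4) = 5*0 = 0)
k(J) = 0 (k(J) = (1/3)*0 = 0)
1/(k(12) + 480) = 1/(0 + 480) = 1/480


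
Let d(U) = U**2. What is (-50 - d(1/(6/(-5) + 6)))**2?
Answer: 830880625/331776 ≈ 2504.3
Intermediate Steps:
(-50 - d(1/(6/(-5) + 6)))**2 = (-50 - (1/(6/(-5) + 6))**2)**2 = (-50 - (1/(6*(-1/5) + 6))**2)**2 = (-50 - (1/(-6/5 + 6))**2)**2 = (-50 - (1/(24/5))**2)**2 = (-50 - (5/24)**2)**2 = (-50 - 1*25/576)**2 = (-50 - 25/576)**2 = (-28825/576)**2 = 830880625/331776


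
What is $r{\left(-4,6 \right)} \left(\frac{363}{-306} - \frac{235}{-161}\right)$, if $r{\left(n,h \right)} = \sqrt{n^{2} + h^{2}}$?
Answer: $\frac{4489 \sqrt{13}}{8211} \approx 1.9712$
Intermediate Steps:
$r{\left(n,h \right)} = \sqrt{h^{2} + n^{2}}$
$r{\left(-4,6 \right)} \left(\frac{363}{-306} - \frac{235}{-161}\right) = \sqrt{6^{2} + \left(-4\right)^{2}} \left(\frac{363}{-306} - \frac{235}{-161}\right) = \sqrt{36 + 16} \left(363 \left(- \frac{1}{306}\right) - - \frac{235}{161}\right) = \sqrt{52} \left(- \frac{121}{102} + \frac{235}{161}\right) = 2 \sqrt{13} \cdot \frac{4489}{16422} = \frac{4489 \sqrt{13}}{8211}$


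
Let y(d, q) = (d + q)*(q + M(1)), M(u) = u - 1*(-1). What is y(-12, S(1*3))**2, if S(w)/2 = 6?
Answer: 0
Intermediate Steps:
M(u) = 1 + u (M(u) = u + 1 = 1 + u)
S(w) = 12 (S(w) = 2*6 = 12)
y(d, q) = (2 + q)*(d + q) (y(d, q) = (d + q)*(q + (1 + 1)) = (d + q)*(q + 2) = (d + q)*(2 + q) = (2 + q)*(d + q))
y(-12, S(1*3))**2 = (12**2 + 2*(-12) + 2*12 - 12*12)**2 = (144 - 24 + 24 - 144)**2 = 0**2 = 0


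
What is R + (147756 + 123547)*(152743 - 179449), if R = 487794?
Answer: -7244930124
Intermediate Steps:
R + (147756 + 123547)*(152743 - 179449) = 487794 + (147756 + 123547)*(152743 - 179449) = 487794 + 271303*(-26706) = 487794 - 7245417918 = -7244930124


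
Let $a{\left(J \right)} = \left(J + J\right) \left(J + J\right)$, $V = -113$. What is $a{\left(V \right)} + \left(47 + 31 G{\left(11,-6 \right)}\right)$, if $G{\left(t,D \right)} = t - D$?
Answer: $51650$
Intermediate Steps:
$a{\left(J \right)} = 4 J^{2}$ ($a{\left(J \right)} = 2 J 2 J = 4 J^{2}$)
$a{\left(V \right)} + \left(47 + 31 G{\left(11,-6 \right)}\right) = 4 \left(-113\right)^{2} + \left(47 + 31 \left(11 - -6\right)\right) = 4 \cdot 12769 + \left(47 + 31 \left(11 + 6\right)\right) = 51076 + \left(47 + 31 \cdot 17\right) = 51076 + \left(47 + 527\right) = 51076 + 574 = 51650$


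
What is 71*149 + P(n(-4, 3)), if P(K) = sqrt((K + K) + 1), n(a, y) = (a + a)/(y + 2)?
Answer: 10579 + I*sqrt(55)/5 ≈ 10579.0 + 1.4832*I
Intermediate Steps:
n(a, y) = 2*a/(2 + y) (n(a, y) = (2*a)/(2 + y) = 2*a/(2 + y))
P(K) = sqrt(1 + 2*K) (P(K) = sqrt(2*K + 1) = sqrt(1 + 2*K))
71*149 + P(n(-4, 3)) = 71*149 + sqrt(1 + 2*(2*(-4)/(2 + 3))) = 10579 + sqrt(1 + 2*(2*(-4)/5)) = 10579 + sqrt(1 + 2*(2*(-4)*(1/5))) = 10579 + sqrt(1 + 2*(-8/5)) = 10579 + sqrt(1 - 16/5) = 10579 + sqrt(-11/5) = 10579 + I*sqrt(55)/5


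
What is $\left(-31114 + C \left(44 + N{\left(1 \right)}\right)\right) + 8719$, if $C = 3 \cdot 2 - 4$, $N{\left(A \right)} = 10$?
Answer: $-22287$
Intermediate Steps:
$C = 2$ ($C = 6 - 4 = 2$)
$\left(-31114 + C \left(44 + N{\left(1 \right)}\right)\right) + 8719 = \left(-31114 + 2 \left(44 + 10\right)\right) + 8719 = \left(-31114 + 2 \cdot 54\right) + 8719 = \left(-31114 + 108\right) + 8719 = -31006 + 8719 = -22287$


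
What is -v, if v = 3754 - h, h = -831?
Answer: -4585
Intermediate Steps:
v = 4585 (v = 3754 - 1*(-831) = 3754 + 831 = 4585)
-v = -1*4585 = -4585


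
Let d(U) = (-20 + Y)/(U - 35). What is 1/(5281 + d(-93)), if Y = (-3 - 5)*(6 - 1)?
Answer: 32/169007 ≈ 0.00018934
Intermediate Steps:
Y = -40 (Y = -8*5 = -40)
d(U) = -60/(-35 + U) (d(U) = (-20 - 40)/(U - 35) = -60/(-35 + U))
1/(5281 + d(-93)) = 1/(5281 - 60/(-35 - 93)) = 1/(5281 - 60/(-128)) = 1/(5281 - 60*(-1/128)) = 1/(5281 + 15/32) = 1/(169007/32) = 32/169007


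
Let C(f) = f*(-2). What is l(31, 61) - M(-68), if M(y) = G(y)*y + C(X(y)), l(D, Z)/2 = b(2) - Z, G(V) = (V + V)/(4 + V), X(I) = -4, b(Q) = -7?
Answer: ½ ≈ 0.50000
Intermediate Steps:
G(V) = 2*V/(4 + V) (G(V) = (2*V)/(4 + V) = 2*V/(4 + V))
l(D, Z) = -14 - 2*Z (l(D, Z) = 2*(-7 - Z) = -14 - 2*Z)
C(f) = -2*f
M(y) = 8 + 2*y²/(4 + y) (M(y) = (2*y/(4 + y))*y - 2*(-4) = 2*y²/(4 + y) + 8 = 8 + 2*y²/(4 + y))
l(31, 61) - M(-68) = (-14 - 2*61) - 2*(16 + (-68)² + 4*(-68))/(4 - 68) = (-14 - 122) - 2*(16 + 4624 - 272)/(-64) = -136 - 2*(-1)*4368/64 = -136 - 1*(-273/2) = -136 + 273/2 = ½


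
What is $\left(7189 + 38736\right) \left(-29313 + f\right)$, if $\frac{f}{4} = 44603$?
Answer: $6847371575$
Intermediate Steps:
$f = 178412$ ($f = 4 \cdot 44603 = 178412$)
$\left(7189 + 38736\right) \left(-29313 + f\right) = \left(7189 + 38736\right) \left(-29313 + 178412\right) = 45925 \cdot 149099 = 6847371575$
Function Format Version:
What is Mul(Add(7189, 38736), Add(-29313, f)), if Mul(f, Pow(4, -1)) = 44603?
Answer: 6847371575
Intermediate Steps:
f = 178412 (f = Mul(4, 44603) = 178412)
Mul(Add(7189, 38736), Add(-29313, f)) = Mul(Add(7189, 38736), Add(-29313, 178412)) = Mul(45925, 149099) = 6847371575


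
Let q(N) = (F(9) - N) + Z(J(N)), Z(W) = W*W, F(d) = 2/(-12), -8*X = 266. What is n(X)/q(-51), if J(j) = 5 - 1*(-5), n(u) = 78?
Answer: 468/905 ≈ 0.51713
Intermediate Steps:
X = -133/4 (X = -⅛*266 = -133/4 ≈ -33.250)
F(d) = -⅙ (F(d) = 2*(-1/12) = -⅙)
J(j) = 10 (J(j) = 5 + 5 = 10)
Z(W) = W²
q(N) = 599/6 - N (q(N) = (-⅙ - N) + 10² = (-⅙ - N) + 100 = 599/6 - N)
n(X)/q(-51) = 78/(599/6 - 1*(-51)) = 78/(599/6 + 51) = 78/(905/6) = 78*(6/905) = 468/905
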